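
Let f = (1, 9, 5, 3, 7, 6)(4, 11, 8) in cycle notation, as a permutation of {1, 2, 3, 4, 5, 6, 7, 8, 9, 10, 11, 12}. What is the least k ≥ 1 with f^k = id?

6

The cycle type of f is (6, 3, 1, 1, 1).
Since disjoint cycles commute, ord(f) = lcm(6, 3) = 6.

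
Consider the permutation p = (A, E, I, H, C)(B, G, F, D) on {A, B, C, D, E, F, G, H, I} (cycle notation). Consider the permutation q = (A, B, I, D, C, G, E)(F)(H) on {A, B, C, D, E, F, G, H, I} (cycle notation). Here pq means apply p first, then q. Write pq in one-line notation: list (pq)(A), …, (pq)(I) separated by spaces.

For each element, apply p then q: A → E → A; B → G → E; C → A → B; D → B → I; E → I → D; F → D → C; G → F → F; H → C → G; I → H → H.
Collecting the images, pq = [A E B I D C F G H].

A E B I D C F G H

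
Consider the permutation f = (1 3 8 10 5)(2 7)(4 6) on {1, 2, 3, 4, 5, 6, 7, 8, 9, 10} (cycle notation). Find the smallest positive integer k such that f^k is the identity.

10

The disjoint cycles have lengths 5, 2, 2, 1.
The order is lcm(5, 2, 2) = 10.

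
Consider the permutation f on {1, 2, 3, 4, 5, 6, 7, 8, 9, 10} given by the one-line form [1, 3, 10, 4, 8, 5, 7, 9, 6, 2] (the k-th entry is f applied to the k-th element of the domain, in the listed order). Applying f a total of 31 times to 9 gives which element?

8

Tracing 9 → 6 → … returns to 9 after 4 steps, so 9 lies in a 4-cycle (5, 8, 9, 6).
Powers repeat with period 4 on this cycle, and 31 mod 4 = 3, so f^31(9) = f^3(9).
Stepping 3 places around the cycle: 9 → 6 → 5 → 8.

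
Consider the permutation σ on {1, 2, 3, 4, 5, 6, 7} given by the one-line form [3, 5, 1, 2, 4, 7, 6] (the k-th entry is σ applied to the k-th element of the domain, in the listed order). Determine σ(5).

4

5 is element number 5 of the domain, and entry number 5 of the one-line form is 4, so σ(5) = 4.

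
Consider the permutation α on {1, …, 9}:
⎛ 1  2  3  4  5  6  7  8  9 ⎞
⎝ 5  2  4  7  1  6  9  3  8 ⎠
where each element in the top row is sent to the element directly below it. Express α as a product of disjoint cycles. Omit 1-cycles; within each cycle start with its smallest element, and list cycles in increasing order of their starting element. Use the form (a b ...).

(1 5)(3 4 7 9 8)

From 1: 1 → 5 → 1, closing the cycle (1 5).
Continuing from each remaining unvisited element yields (1 5)(3 4 7 9 8).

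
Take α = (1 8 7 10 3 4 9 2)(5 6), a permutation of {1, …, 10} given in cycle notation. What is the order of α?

The cycle type of α is (8, 2).
The order of α is the least common multiple of its cycle lengths: lcm(8, 2) = 8.

8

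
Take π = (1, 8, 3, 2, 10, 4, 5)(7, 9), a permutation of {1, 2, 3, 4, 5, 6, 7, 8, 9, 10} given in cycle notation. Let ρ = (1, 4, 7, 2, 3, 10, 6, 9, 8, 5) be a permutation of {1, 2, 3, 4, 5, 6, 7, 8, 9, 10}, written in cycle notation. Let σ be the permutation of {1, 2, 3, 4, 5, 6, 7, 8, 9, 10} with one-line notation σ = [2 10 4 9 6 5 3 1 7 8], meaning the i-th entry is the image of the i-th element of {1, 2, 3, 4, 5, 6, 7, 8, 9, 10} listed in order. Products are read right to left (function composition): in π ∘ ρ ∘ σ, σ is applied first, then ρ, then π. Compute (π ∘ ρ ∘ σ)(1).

2

Apply the permutations in order: σ(1) = 2, then ρ(2) = 3, then π(3) = 2. So (π ∘ ρ ∘ σ)(1) = 2.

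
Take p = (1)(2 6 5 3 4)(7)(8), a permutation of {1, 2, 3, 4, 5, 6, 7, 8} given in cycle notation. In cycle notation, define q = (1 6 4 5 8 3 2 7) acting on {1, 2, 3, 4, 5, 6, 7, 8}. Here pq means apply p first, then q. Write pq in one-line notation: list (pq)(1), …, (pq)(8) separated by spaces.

For each element, apply p then q: 1 → 1 → 6; 2 → 6 → 4; 3 → 4 → 5; 4 → 2 → 7; 5 → 3 → 2; 6 → 5 → 8; 7 → 7 → 1; 8 → 8 → 3.
So pq in one-line form is 6 4 5 7 2 8 1 3.

6 4 5 7 2 8 1 3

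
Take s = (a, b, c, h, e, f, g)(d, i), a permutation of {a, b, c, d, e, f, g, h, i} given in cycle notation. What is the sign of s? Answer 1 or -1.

The cycle lengths are 7, 2.
A cycle of length ℓ contributes ℓ−1 transpositions, so s is a product of 6 + 1 = 7 transpositions — odd.

-1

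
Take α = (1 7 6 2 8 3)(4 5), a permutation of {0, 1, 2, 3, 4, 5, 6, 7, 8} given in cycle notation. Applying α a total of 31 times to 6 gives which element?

6 lies in the 6-cycle (1 7 6 2 8 3).
Powers repeat with period 6 on this cycle, and 31 mod 6 = 1, so α^31(6) = α^1(6).
Advancing 1 step from 6: 6 → 2.

2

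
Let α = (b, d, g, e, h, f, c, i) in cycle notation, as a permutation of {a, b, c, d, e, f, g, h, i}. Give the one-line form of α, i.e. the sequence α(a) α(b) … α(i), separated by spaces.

Each element maps to the next entry in its cycle (wrapping to the front): a↦a, b↦d, c↦i, d↦g, e↦h, f↦c, g↦e, h↦f, i↦b.
So the one-line form is a d i g h c e f b.

a d i g h c e f b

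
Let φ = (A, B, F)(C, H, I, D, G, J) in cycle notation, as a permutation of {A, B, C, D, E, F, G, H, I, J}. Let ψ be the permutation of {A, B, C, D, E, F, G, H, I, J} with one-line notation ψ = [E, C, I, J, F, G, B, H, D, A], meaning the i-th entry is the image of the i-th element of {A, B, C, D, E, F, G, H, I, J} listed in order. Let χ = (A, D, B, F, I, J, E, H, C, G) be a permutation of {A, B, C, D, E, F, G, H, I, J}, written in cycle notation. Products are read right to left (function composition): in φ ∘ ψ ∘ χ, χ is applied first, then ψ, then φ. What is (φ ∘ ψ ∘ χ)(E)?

Apply the permutations in order: χ(E) = H, then ψ(H) = H, then φ(H) = I. So (φ ∘ ψ ∘ χ)(E) = I.

I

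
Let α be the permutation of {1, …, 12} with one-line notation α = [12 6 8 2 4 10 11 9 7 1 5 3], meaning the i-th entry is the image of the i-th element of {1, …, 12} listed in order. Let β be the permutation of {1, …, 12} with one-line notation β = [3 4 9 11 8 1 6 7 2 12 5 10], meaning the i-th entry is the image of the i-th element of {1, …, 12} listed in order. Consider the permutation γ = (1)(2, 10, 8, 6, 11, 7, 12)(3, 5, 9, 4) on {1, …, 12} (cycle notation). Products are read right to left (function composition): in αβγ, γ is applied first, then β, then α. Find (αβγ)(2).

3

Apply the permutations in order: γ(2) = 10, then β(10) = 12, then α(12) = 3. So (αβγ)(2) = 3.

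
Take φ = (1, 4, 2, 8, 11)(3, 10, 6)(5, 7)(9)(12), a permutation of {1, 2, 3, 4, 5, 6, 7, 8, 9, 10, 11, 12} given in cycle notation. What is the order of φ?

30

The cycle type of φ is (5, 3, 2, 1, 1).
The order of φ is the least common multiple of its cycle lengths: lcm(5, 3, 2) = 30.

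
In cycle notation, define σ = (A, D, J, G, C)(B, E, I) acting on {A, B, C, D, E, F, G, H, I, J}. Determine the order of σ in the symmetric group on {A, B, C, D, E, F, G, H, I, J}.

The disjoint cycles have lengths 5, 3, 1, 1.
The order of σ is the least common multiple of its cycle lengths: lcm(5, 3) = 15.

15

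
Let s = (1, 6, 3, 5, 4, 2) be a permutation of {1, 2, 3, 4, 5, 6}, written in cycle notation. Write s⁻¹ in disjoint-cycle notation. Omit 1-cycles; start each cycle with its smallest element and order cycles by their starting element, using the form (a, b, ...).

The inverse reverses each cycle.
Reversing each cycle of s and rotating so the smallest element leads gives (1, 2, 4, 5, 3, 6).

(1, 2, 4, 5, 3, 6)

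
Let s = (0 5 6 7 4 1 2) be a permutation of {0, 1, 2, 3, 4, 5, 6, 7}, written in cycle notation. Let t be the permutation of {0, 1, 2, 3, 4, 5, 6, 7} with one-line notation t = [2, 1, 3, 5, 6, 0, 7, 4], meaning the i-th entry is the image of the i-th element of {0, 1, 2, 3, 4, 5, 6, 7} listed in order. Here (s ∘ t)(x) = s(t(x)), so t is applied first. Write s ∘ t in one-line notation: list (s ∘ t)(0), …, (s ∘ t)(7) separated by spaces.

For each element, apply t then s: 0 → 2 → 0; 1 → 1 → 2; 2 → 3 → 3; 3 → 5 → 6; 4 → 6 → 7; 5 → 0 → 5; 6 → 7 → 4; 7 → 4 → 1.
So s ∘ t in one-line form is 0 2 3 6 7 5 4 1.

0 2 3 6 7 5 4 1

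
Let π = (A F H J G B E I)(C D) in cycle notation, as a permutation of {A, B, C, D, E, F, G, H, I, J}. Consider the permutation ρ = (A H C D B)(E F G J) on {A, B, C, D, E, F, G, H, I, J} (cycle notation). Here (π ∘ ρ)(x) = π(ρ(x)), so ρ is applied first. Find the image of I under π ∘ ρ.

A

First apply ρ: ρ(I) = I, then π(I) = A. Thus (π ∘ ρ)(I) = A.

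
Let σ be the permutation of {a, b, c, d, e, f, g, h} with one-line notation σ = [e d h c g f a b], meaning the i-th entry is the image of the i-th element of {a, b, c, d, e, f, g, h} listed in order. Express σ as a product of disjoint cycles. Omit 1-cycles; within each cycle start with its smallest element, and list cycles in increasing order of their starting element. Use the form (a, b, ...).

Start at a and follow images: a → e → g → a, giving the cycle (a, e, g).
Continuing from each remaining unvisited element yields (a, e, g)(b, d, c, h).

(a, e, g)(b, d, c, h)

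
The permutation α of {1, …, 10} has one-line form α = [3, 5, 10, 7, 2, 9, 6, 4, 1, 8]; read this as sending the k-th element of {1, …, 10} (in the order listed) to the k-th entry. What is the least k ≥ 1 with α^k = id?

Decomposing into disjoint cycles gives cycle lengths 8, 2.
The order is lcm(8, 2) = 8.

8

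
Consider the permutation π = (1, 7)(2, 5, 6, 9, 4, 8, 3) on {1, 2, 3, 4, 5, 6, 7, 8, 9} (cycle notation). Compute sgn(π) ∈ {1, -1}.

The cycle lengths are 7, 2.
A cycle is odd iff its length is even; π has 1 even-length cycle, so sgn(π) = (−1)^1 and π is odd.

-1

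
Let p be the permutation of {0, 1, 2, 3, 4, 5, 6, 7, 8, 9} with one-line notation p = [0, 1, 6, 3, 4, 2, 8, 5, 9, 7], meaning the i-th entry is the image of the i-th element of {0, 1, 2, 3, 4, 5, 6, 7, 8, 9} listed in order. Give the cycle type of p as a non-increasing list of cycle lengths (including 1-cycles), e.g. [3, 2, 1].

The disjoint cycles are (0)(1)(2, 6, 8, 9, 7, 5)(3)(4), with lengths 6, 1, 1, 1, 1 in non-increasing order.

[6, 1, 1, 1, 1]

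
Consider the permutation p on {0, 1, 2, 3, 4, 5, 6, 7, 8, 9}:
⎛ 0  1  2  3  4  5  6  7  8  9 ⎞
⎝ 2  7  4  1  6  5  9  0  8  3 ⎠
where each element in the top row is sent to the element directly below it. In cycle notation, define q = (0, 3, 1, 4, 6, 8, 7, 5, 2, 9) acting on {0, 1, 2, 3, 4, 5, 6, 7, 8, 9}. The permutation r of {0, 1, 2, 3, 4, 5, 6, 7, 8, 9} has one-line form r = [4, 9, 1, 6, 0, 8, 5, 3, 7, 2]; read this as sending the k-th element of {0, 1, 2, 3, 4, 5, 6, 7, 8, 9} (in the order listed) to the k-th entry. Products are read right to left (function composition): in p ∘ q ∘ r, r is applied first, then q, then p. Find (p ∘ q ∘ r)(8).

Apply the permutations in order: r(8) = 7, then q(7) = 5, then p(5) = 5. So (p ∘ q ∘ r)(8) = 5.

5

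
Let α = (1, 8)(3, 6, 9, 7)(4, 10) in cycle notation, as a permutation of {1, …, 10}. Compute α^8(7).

7

7 lies in the 4-cycle (3, 6, 9, 7).
Powers repeat with period 4 on this cycle, and 8 mod 4 = 0, so α^8(7) = α^0(7).
So α^8(7) = 7.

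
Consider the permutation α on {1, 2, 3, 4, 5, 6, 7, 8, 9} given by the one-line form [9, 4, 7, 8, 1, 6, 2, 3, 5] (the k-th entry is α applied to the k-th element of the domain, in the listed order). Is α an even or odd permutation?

even

In disjoint-cycle form the cycle lengths are 5, 3, 1.
A cycle is odd iff its length is even; α has 0 even-length cycles, so sgn(α) = (−1)^0 and α is even.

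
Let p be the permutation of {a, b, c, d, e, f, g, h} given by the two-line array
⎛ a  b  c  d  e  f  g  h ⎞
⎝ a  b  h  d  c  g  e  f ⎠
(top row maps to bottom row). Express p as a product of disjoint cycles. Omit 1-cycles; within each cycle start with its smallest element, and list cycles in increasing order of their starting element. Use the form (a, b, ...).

Iterating p from c gives c → h → f → g → e → c; that is the 5-cycle (c, h, f, g, e).
Repeating from the next unused element and collecting all non-trivial cycles gives (c, h, f, g, e).

(c, h, f, g, e)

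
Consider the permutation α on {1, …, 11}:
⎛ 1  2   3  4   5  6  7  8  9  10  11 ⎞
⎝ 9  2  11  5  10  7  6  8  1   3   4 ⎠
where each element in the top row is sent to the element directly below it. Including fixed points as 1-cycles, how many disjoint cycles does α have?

5

The cycle decomposition is (1 9)(2)(3 11 4 5 10)(6 7)(8), which has 5 cycles (counting 1-cycles).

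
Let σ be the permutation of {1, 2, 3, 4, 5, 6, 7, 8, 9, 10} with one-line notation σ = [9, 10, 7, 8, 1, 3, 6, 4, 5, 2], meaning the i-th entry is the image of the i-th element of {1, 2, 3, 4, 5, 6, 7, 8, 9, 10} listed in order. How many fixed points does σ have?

No element satisfies σ(x) = x, so there are 0 fixed points.

0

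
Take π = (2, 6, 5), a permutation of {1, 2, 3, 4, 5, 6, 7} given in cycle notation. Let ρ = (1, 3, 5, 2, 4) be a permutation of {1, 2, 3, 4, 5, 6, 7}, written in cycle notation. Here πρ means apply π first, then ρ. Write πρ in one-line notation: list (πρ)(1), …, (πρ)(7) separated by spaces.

3 6 5 1 4 2 7

(πρ)(x) = ρ(π(x)). Computing each image: ρ(π(1)) = ρ(1) = 3, ρ(π(2)) = ρ(6) = 6, ρ(π(3)) = ρ(3) = 5, ρ(π(4)) = ρ(4) = 1, ρ(π(5)) = ρ(2) = 4, ρ(π(6)) = ρ(5) = 2, ρ(π(7)) = ρ(7) = 7.
Hence πρ = [3 6 5 1 4 2 7].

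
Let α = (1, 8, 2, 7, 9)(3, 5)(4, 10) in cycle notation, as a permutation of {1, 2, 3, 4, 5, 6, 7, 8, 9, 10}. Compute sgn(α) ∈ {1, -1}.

1

The cycle lengths are 5, 2, 2, 1.
A cycle is odd iff its length is even; α has 2 even-length cycles, so sgn(α) = (−1)^2 and α is even.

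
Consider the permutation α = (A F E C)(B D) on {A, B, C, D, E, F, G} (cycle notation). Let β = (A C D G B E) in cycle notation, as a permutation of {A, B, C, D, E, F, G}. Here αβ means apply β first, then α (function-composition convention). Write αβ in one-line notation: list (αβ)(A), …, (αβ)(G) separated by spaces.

For each element, apply β then α: A → C → A; B → E → C; C → D → B; D → G → G; E → A → F; F → F → E; G → B → D.
Collecting the images, αβ = [A C B G F E D].

A C B G F E D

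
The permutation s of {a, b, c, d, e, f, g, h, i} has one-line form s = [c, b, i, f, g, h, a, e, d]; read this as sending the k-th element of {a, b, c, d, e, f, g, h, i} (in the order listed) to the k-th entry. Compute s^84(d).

g

Tracing d → f → … returns to d after 8 steps, so d lies in an 8-cycle (a, c, i, d, f, h, e, g).
Powers repeat with period 8 on this cycle, and 84 mod 8 = 4, so s^84(d) = s^4(d).
Advancing 4 steps from d: d → f → h → e → g.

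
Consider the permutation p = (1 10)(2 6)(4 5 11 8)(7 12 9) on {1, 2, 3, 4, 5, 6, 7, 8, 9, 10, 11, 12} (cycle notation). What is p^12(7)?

7 lies in the 3-cycle (7 12 9).
On a 3-cycle, p^3 is the identity, so p^12 = p^0 there (12 ≡ 0 mod 3).
So p^12(7) = 7.

7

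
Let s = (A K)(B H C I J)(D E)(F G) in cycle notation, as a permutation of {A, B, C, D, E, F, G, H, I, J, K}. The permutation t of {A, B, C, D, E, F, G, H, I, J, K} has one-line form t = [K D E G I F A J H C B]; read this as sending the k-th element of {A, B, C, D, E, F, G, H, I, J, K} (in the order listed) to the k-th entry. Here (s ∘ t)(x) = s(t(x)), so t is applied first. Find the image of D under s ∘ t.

(s ∘ t)(D) = s(t(D)). t(D) = G, then s(G) = F. So (s ∘ t)(D) = F.

F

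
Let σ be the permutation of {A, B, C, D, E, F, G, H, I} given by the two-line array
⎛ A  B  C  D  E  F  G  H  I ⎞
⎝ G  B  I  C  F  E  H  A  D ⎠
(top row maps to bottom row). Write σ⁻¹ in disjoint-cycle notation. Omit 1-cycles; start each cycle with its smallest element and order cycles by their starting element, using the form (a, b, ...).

The cycle decomposition of σ is (A, G, H)(C, I, D)(E, F).
Reversing each cycle (and rotating so the smallest element leads) gives σ⁻¹ = (A, H, G)(C, D, I)(E, F).

(A, H, G)(C, D, I)(E, F)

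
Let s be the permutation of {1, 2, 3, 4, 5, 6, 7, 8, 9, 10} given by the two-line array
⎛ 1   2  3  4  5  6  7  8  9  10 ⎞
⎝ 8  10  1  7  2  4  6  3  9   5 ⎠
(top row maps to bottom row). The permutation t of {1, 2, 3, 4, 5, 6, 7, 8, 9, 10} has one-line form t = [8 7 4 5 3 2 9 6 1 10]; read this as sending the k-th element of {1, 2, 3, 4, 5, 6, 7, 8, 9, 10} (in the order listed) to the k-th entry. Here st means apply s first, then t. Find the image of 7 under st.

(st)(7) = t(s(7)). s(7) = 6, then t(6) = 2. So (st)(7) = 2.

2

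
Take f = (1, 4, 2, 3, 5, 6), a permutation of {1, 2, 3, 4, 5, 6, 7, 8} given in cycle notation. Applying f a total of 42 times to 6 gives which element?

6

6 lies in the 6-cycle (1, 4, 2, 3, 5, 6).
On a 6-cycle, f^6 is the identity, so f^42 = f^0 there (42 ≡ 0 mod 6).
So f^42(6) = 6.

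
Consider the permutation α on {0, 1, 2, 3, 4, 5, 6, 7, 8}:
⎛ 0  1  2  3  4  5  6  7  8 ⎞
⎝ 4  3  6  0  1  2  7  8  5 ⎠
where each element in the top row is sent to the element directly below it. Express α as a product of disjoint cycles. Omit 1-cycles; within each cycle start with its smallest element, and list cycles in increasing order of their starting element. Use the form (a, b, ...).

(0, 4, 1, 3)(2, 6, 7, 8, 5)

From 0: 0 → 4 → 1 → 3 → 0, closing the cycle (0, 4, 1, 3).
Repeating from the next unused element and collecting all non-trivial cycles gives (0, 4, 1, 3)(2, 6, 7, 8, 5).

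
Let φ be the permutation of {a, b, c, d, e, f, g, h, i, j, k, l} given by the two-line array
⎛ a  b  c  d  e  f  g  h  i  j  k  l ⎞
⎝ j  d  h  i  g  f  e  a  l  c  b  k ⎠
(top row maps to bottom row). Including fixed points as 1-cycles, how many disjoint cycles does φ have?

4

The cycle decomposition is (a j c h)(b d i l k)(e g)(f), which has 4 cycles (counting 1-cycles).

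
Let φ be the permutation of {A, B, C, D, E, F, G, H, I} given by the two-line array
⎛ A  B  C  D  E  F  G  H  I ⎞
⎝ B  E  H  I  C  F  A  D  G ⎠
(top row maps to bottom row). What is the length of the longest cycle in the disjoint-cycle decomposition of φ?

Decomposing into disjoint cycles gives (A B E C H D I G); the longest has length 8.

8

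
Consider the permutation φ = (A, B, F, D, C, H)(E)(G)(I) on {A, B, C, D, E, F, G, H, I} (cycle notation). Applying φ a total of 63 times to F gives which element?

F lies in the 6-cycle (A, B, F, D, C, H).
Powers repeat with period 6 on this cycle, and 63 mod 6 = 3, so φ^63(F) = φ^3(F).
Stepping 3 places around the cycle: F → D → C → H.

H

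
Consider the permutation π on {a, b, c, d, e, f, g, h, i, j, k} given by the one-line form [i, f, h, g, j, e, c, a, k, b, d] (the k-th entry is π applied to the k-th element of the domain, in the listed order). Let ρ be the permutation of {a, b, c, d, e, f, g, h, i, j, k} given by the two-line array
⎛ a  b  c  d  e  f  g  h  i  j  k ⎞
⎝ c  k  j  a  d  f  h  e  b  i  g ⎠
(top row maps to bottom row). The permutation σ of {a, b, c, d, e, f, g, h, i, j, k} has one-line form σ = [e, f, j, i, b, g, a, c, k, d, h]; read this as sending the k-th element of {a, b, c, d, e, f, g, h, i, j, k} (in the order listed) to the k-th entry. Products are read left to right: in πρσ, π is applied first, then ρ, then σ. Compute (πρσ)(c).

Apply the permutations in order: π(c) = h, then ρ(h) = e, then σ(e) = b. So (πρσ)(c) = b.

b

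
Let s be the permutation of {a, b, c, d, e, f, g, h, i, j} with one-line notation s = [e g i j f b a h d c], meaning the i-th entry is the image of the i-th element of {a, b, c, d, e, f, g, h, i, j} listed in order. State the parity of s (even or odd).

odd

In disjoint-cycle form the cycle lengths are 5, 4, 1.
A cycle is odd iff its length is even; s has 1 even-length cycle, so sgn(s) = (−1)^1 and s is odd.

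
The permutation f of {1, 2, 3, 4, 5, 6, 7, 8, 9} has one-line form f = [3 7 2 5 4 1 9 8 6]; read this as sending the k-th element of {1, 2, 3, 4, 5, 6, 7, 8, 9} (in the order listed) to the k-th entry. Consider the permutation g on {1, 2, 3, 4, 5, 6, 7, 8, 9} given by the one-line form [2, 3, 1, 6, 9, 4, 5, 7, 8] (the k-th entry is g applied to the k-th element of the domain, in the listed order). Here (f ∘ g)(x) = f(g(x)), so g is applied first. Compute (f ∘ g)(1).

7

First apply g: g(1) = 2, then f(2) = 7. Thus (f ∘ g)(1) = 7.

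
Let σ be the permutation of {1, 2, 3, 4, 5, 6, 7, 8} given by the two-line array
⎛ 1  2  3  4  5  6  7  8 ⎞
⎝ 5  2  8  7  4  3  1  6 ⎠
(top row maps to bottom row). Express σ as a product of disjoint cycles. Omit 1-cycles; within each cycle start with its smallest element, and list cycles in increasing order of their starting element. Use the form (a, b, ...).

Iterating σ from 1 gives 1 → 5 → 4 → 7 → 1; that is the 4-cycle (1, 5, 4, 7).
Repeating from the next unused element and collecting all non-trivial cycles gives (1, 5, 4, 7)(3, 8, 6).

(1, 5, 4, 7)(3, 8, 6)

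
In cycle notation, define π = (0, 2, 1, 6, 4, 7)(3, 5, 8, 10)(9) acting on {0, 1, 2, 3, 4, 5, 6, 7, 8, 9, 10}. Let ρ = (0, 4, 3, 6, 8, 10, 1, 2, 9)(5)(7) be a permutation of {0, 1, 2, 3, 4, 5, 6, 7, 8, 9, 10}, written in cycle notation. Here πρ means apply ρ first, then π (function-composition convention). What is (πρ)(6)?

10

(πρ)(6) = π(ρ(6)). ρ(6) = 8, then π(8) = 10. So (πρ)(6) = 10.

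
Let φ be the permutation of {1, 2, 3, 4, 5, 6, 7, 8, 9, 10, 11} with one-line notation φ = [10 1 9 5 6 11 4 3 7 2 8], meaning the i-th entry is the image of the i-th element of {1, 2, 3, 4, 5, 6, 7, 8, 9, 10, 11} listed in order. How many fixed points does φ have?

No element satisfies φ(x) = x, so there are 0 fixed points.

0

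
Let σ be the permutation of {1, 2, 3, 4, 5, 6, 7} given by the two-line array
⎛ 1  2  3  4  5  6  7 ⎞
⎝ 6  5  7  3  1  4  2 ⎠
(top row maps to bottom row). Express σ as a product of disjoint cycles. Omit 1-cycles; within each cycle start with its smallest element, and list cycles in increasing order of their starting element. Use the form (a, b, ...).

(1, 6, 4, 3, 7, 2, 5)

From 1: 1 → 6 → 4 → 3 → 7 → 2 → 5 → 1, closing the cycle (1, 6, 4, 3, 7, 2, 5).
Continuing from each remaining unvisited element yields (1, 6, 4, 3, 7, 2, 5).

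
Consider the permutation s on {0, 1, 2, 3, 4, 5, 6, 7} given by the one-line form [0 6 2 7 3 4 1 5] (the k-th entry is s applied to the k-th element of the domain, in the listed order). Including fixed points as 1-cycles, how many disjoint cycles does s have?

4

The cycle decomposition is (0)(1 6)(2)(3 7 5 4), which has 4 cycles (counting 1-cycles).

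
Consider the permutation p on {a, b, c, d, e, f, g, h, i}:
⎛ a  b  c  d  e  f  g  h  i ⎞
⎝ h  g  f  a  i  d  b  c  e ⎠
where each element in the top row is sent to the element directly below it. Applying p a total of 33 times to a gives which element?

Tracing a → h → … returns to a after 5 steps, so a lies in a 5-cycle (a, h, c, f, d).
Powers repeat with period 5 on this cycle, and 33 mod 5 = 3, so p^33(a) = p^3(a).
Advancing 3 steps from a: a → h → c → f.

f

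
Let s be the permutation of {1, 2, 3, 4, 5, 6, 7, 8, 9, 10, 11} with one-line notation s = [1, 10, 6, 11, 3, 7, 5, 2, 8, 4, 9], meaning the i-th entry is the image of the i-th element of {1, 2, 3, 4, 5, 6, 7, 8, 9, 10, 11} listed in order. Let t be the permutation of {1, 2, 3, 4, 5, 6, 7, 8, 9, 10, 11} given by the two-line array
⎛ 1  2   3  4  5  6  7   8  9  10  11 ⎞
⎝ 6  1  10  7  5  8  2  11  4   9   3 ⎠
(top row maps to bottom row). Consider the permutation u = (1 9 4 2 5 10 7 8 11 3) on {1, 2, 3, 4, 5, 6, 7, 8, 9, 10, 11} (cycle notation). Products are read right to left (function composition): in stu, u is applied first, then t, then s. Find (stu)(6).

2

Chase 6: u(6) = 6; t(6) = 8; s(8) = 2. Hence (stu)(6) = 2.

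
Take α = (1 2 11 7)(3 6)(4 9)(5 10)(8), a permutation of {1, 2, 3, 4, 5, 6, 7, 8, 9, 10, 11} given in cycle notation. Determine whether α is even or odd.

even

The cycle lengths are 4, 2, 2, 2, 1.
A cycle is odd iff its length is even; α has 4 even-length cycles, so sgn(α) = (−1)^4 and α is even.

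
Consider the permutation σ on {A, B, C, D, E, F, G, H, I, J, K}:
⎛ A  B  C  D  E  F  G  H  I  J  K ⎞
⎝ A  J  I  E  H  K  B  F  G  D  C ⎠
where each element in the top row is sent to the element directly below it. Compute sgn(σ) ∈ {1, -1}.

-1

In disjoint-cycle form the cycle lengths are 10, 1.
A cycle of length ℓ contributes ℓ−1 transpositions, so σ is a product of 9 transpositions — odd.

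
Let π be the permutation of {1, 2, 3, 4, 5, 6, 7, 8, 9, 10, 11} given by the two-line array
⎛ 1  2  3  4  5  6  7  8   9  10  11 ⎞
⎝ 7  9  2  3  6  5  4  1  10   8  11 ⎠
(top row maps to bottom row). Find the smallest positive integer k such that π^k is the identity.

Decomposing into disjoint cycles gives cycle lengths 8, 2, 1.
Since disjoint cycles commute, ord(π) = lcm(8, 2) = 8.

8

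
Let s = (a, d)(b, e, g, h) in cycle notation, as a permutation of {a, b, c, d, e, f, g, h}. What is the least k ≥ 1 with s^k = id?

4

The disjoint cycles have lengths 4, 2, 1, 1.
The order of s is the least common multiple of its cycle lengths: lcm(4, 2) = 4.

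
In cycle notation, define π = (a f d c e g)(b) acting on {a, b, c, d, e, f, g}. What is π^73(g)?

g lies in the 6-cycle (a f d c e g).
Since the cycle has length 6, π^73 acts on it the same as π^1 (73 mod 6 = 1).
Advancing 1 step from g: g → a.

a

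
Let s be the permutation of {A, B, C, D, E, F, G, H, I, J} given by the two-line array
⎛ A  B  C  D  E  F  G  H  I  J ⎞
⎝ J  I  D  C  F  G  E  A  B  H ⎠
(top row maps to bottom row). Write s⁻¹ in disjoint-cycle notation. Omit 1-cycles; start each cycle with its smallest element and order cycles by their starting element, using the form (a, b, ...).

First write s in disjoint cycles: (A, J, H)(B, I)(C, D)(E, F, G).
The inverse reverses every cycle; in canonical form, s⁻¹ = (A, H, J)(B, I)(C, D)(E, G, F).

(A, H, J)(B, I)(C, D)(E, G, F)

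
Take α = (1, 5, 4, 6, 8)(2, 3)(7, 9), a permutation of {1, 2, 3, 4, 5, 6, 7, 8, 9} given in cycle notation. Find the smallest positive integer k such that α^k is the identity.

The cycle type of α is (5, 2, 2).
The order of α is the least common multiple of its cycle lengths: lcm(5, 2, 2) = 10.

10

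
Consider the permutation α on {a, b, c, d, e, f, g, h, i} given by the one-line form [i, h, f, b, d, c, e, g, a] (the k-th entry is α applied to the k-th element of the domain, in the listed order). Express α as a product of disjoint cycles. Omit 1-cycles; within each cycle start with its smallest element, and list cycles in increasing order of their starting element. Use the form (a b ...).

Start at a and follow images: a → i → a, giving the cycle (a i).
Repeating from the next unused element and collecting all non-trivial cycles gives (a i)(b h g e d)(c f).

(a i)(b h g e d)(c f)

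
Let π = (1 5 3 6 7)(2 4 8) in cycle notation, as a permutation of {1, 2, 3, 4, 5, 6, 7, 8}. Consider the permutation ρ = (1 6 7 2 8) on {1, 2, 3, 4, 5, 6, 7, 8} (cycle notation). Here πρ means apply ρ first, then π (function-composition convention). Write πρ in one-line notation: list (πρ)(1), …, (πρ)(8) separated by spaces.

(πρ)(x) = π(ρ(x)). Computing each image: π(ρ(1)) = π(6) = 7, π(ρ(2)) = π(8) = 2, π(ρ(3)) = π(3) = 6, π(ρ(4)) = π(4) = 8, π(ρ(5)) = π(5) = 3, π(ρ(6)) = π(7) = 1, π(ρ(7)) = π(2) = 4, π(ρ(8)) = π(1) = 5.
Hence πρ = [7 2 6 8 3 1 4 5].

7 2 6 8 3 1 4 5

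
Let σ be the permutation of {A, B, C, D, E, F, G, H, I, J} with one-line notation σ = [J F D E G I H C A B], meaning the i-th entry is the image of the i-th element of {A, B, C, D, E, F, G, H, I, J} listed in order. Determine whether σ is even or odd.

In disjoint-cycle form the cycle lengths are 5, 5.
A cycle is odd iff its length is even; σ has 0 even-length cycles, so sgn(σ) = (−1)^0 and σ is even.

even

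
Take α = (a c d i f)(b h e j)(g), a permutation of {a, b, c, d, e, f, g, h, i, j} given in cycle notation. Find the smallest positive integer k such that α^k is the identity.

The disjoint cycles have lengths 5, 4, 1.
The order is lcm(5, 4) = 20.

20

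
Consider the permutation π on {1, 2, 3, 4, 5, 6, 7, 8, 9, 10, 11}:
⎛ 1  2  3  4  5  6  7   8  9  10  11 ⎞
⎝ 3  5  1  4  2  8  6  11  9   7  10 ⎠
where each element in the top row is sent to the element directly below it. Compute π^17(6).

11

Tracing 6 → 8 → … returns to 6 after 5 steps, so 6 lies in a 5-cycle (6 8 11 10 7).
On a 5-cycle, π^5 is the identity, so π^17 = π^2 there (17 ≡ 2 mod 5).
Stepping 2 places around the cycle: 6 → 8 → 11.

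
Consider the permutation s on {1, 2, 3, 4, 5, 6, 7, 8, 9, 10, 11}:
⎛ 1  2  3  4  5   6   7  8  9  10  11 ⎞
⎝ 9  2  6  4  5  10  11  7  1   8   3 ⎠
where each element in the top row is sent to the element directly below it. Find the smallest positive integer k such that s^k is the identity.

6

The disjoint-cycle form of s has cycle lengths 6, 2, 1, 1, 1.
Since disjoint cycles commute, ord(s) = lcm(6, 2) = 6.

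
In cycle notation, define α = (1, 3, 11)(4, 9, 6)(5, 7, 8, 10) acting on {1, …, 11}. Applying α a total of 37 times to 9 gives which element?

6

9 lies in the 3-cycle (4, 9, 6).
On a 3-cycle, α^3 is the identity, so α^37 = α^1 there (37 ≡ 1 mod 3).
Stepping 1 place around the cycle: 9 → 6.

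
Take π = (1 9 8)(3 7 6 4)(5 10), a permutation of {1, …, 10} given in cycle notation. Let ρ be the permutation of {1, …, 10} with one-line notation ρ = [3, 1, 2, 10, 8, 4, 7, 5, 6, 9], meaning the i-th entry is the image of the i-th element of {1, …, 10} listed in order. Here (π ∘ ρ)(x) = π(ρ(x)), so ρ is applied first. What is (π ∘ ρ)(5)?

(π ∘ ρ)(5) = π(ρ(5)). ρ(5) = 8, then π(8) = 1. So (π ∘ ρ)(5) = 1.

1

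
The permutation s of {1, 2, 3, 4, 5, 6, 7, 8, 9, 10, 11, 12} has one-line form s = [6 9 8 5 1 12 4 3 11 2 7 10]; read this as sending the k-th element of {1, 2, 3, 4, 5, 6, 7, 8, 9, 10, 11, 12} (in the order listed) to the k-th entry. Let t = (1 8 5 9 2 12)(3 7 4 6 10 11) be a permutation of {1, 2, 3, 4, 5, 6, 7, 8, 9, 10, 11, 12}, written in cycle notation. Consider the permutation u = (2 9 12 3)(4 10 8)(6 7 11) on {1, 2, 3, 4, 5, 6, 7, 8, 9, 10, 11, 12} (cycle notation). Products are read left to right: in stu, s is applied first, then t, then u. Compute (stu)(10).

3

(stu)(10) = u(t(s(10))). s(10) = 2, then t(2) = 12, then u(12) = 3, so the result is 3.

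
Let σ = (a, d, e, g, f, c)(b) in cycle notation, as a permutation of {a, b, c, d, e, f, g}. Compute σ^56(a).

e

a lies in the 6-cycle (a, d, e, g, f, c).
On a 6-cycle, σ^6 is the identity, so σ^56 = σ^2 there (56 ≡ 2 mod 6).
Stepping 2 places around the cycle: a → d → e.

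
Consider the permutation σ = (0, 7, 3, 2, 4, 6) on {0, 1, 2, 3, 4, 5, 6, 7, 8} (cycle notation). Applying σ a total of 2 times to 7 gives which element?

2

7 lies in the 6-cycle (0, 7, 3, 2, 4, 6).
Advancing 2 steps from 7: 7 → 3 → 2.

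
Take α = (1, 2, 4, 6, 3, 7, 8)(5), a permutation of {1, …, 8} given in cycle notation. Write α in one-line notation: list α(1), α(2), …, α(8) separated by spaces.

2 4 7 6 5 3 8 1

Each element maps to the next entry in its cycle (wrapping to the front): 1↦2, 2↦4, 3↦7, 4↦6, 5↦5, 6↦3, 7↦8, 8↦1.
So the one-line form is 2 4 7 6 5 3 8 1.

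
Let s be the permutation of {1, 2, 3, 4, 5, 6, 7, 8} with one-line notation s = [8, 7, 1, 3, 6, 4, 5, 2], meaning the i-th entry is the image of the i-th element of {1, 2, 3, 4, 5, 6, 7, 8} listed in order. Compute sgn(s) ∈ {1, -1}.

-1

In disjoint-cycle form the cycle lengths are 8.
A cycle is odd iff its length is even; s has 1 even-length cycle, so sgn(s) = (−1)^1 and s is odd.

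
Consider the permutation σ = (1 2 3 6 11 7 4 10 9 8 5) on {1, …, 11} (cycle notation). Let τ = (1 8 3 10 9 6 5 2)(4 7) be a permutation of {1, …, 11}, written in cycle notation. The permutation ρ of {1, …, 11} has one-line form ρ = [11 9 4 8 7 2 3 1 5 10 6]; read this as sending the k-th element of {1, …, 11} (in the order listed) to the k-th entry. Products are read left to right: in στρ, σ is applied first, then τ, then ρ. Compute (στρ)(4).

Apply the permutations in order: σ(4) = 10, then τ(10) = 9, then ρ(9) = 5. So (στρ)(4) = 5.

5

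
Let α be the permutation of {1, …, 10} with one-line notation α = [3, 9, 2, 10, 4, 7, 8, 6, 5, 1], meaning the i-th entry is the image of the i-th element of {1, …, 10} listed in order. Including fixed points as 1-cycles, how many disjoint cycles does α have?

The cycle decomposition is (1 3 2 9 5 4 10)(6 7 8), which has 2 cycles (counting 1-cycles).

2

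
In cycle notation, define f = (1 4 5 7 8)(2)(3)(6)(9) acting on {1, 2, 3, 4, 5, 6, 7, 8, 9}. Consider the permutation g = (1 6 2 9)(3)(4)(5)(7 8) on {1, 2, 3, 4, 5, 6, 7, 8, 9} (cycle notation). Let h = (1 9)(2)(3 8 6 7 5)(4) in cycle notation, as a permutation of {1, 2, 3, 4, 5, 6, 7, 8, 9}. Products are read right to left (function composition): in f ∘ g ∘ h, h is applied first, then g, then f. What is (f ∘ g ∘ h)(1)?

Apply the permutations in order: h(1) = 9, then g(9) = 1, then f(1) = 4. So (f ∘ g ∘ h)(1) = 4.

4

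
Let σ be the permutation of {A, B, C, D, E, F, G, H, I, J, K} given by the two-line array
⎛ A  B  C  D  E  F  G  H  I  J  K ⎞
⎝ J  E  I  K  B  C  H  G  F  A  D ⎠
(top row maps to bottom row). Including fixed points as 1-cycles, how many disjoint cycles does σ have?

The cycle decomposition is (A, J)(B, E)(C, I, F)(D, K)(G, H), which has 5 cycles (counting 1-cycles).

5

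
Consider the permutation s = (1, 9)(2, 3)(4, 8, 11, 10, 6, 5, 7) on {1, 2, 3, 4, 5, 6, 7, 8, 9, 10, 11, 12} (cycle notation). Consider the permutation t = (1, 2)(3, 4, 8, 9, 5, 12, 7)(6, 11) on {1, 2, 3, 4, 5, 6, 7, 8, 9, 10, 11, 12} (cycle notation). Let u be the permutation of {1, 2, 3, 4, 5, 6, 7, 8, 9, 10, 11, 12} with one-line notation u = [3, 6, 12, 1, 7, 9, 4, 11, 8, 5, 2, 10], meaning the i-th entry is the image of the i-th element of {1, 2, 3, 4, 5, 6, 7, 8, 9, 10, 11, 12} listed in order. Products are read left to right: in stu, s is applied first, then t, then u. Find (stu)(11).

5

Apply the permutations in order: s(11) = 10, then t(10) = 10, then u(10) = 5. So (stu)(11) = 5.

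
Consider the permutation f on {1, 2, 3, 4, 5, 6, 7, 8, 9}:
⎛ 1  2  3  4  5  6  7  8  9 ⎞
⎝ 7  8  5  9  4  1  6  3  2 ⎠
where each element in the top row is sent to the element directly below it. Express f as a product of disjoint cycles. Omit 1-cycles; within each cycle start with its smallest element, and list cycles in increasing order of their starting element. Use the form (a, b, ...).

(1, 7, 6)(2, 8, 3, 5, 4, 9)

Iterating f from 1 gives 1 → 7 → 6 → 1; that is the 3-cycle (1, 7, 6).
Continuing from each remaining unvisited element yields (1, 7, 6)(2, 8, 3, 5, 4, 9).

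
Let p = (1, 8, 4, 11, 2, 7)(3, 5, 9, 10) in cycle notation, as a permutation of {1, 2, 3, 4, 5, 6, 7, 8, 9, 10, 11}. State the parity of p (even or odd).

even

The cycle lengths are 6, 4, 1.
A cycle of length ℓ contributes ℓ−1 transpositions, so p is a product of 5 + 3 = 8 transpositions — even.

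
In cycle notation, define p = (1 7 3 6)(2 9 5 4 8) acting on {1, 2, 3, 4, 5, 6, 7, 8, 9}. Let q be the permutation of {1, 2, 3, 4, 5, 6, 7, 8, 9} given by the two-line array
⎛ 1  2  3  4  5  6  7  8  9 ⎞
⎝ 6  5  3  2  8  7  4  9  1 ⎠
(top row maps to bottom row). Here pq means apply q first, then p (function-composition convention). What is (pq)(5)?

First apply q: q(5) = 8, then p(8) = 2. Thus (pq)(5) = 2.

2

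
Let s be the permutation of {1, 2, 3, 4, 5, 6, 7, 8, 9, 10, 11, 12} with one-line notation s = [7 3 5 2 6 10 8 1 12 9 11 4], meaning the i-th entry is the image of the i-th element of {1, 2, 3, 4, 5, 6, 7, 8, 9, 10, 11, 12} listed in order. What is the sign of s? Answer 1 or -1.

-1

In disjoint-cycle form the cycle lengths are 8, 3, 1.
A cycle of length ℓ contributes ℓ−1 transpositions, so s is a product of 7 + 2 = 9 transpositions — odd.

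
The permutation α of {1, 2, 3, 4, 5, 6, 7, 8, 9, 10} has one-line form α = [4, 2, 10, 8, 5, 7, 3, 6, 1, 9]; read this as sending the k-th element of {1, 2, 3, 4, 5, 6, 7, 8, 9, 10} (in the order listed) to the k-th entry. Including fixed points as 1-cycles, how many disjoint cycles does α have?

The cycle decomposition is (1, 4, 8, 6, 7, 3, 10, 9)(2)(5), which has 3 cycles (counting 1-cycles).

3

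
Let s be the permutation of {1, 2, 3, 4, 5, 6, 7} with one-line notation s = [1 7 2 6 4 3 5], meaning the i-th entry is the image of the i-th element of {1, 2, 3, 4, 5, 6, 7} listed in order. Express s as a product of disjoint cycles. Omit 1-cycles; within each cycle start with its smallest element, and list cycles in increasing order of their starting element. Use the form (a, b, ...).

(2, 7, 5, 4, 6, 3)

Start at 2 and follow images: 2 → 7 → 5 → 4 → 6 → 3 → 2, giving the cycle (2, 7, 5, 4, 6, 3).
Repeating from the next unused element and collecting all non-trivial cycles gives (2, 7, 5, 4, 6, 3).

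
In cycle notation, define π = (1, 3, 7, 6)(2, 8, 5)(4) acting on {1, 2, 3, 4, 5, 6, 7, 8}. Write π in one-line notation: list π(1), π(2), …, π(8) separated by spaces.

Image by image: 1↦3, 2↦8, 3↦7, 4↦4, 5↦2, 6↦1, 7↦6, 8↦5.
Listing these in domain order gives 3 8 7 4 2 1 6 5.

3 8 7 4 2 1 6 5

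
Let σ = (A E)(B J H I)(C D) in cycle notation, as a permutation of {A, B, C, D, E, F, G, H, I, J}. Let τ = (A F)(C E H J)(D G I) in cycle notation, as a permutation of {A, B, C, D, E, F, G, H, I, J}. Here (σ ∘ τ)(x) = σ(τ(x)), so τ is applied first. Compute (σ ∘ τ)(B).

First apply τ: τ(B) = B, then σ(B) = J. Thus (σ ∘ τ)(B) = J.

J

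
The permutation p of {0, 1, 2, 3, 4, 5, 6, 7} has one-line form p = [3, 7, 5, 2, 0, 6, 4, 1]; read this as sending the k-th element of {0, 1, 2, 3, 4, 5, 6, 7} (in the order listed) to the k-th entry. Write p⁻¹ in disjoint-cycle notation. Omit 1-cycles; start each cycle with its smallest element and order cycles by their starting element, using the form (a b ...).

(0 4 6 5 2 3)(1 7)

The cycle decomposition of p is (0 3 2 5 6 4)(1 7).
Reversing each cycle (and rotating so the smallest element leads) gives p⁻¹ = (0 4 6 5 2 3)(1 7).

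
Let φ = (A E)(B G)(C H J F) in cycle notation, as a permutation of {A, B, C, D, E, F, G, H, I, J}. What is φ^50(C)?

J

C lies in the 4-cycle (C H J F).
Powers repeat with period 4 on this cycle, and 50 mod 4 = 2, so φ^50(C) = φ^2(C).
Advancing 2 steps from C: C → H → J.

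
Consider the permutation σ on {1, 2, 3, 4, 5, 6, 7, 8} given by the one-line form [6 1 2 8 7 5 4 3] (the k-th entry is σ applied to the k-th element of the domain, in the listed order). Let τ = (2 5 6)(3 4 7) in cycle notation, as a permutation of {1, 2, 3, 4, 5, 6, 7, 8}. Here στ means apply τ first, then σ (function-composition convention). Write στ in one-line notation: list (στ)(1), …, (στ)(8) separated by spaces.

6 7 8 4 5 1 2 3

(στ)(x) = σ(τ(x)). Computing each image: σ(τ(1)) = σ(1) = 6, σ(τ(2)) = σ(5) = 7, σ(τ(3)) = σ(4) = 8, σ(τ(4)) = σ(7) = 4, σ(τ(5)) = σ(6) = 5, σ(τ(6)) = σ(2) = 1, σ(τ(7)) = σ(3) = 2, σ(τ(8)) = σ(8) = 3.
Hence στ = [6 7 8 4 5 1 2 3].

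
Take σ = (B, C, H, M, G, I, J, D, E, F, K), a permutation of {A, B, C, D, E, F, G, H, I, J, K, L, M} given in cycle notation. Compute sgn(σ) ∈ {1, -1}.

1

The cycle lengths are 11, 1, 1.
A cycle is odd iff its length is even; σ has 0 even-length cycles, so sgn(σ) = (−1)^0 and σ is even.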